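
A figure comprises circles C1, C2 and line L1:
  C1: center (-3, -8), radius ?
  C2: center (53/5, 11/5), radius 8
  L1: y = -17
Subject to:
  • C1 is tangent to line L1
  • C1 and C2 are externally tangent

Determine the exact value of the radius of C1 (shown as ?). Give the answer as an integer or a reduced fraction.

9

1. [C1‖L1]  r_C1² − 81 = 0  ⇒  r_C1 = 9 (r>0 drops 1)
2. [ext C1·C2]  r_C1² + 16r_C1 − 225 = 0  ⇒  r_C1 = 9 (r>0 drops 1)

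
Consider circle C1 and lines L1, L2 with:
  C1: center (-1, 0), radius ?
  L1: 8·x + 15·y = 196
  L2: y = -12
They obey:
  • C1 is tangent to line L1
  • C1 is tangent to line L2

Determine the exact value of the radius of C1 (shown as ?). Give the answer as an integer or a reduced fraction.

1. [C1‖L1]  r_C1² − 144 = 0  ⇒  r_C1 = 12 (r>0 drops 1)
2. [C1‖L2]  r_C1² − 144 = 0  ⇒  r_C1 = 12 (r>0 drops 1)

12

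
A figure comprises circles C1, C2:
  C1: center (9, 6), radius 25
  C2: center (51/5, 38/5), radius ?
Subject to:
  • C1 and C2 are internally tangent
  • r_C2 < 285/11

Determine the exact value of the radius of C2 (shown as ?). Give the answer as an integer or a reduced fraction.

23

1. [int C1,C2]  r_C2² − 50r_C2 + 621 = 0  ⇒  r_C2 = 23 or 27
2. given r_C2 < 285/11: keep 23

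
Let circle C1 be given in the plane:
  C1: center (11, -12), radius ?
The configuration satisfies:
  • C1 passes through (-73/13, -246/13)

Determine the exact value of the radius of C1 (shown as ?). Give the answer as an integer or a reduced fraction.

18

1. [C1∋P]  r_C1² − 324 = 0  ⇒  r_C1 = 18 (r>0 drops 1)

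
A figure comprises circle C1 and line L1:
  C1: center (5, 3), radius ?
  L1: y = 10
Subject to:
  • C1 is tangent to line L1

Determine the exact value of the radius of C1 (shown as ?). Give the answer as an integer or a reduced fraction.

1. [C1‖L1]  r_C1² − 49 = 0  ⇒  r_C1 = 7 (r>0 drops 1)

7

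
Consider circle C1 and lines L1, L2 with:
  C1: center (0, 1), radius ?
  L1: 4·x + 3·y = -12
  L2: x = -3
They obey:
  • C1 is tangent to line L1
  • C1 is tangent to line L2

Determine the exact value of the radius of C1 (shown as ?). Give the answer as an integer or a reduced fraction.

1. [C1‖L1]  r_C1² − 9 = 0  ⇒  r_C1 = 3 (r>0 drops 1)
2. [C1‖L2]  r_C1² − 9 = 0  ⇒  r_C1 = 3 (r>0 drops 1)

3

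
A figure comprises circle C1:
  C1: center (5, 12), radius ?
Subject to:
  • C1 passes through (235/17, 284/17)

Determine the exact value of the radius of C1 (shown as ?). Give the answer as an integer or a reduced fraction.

10

1. [C1∋P]  r_C1² − 100 = 0  ⇒  r_C1 = 10 (r>0 drops 1)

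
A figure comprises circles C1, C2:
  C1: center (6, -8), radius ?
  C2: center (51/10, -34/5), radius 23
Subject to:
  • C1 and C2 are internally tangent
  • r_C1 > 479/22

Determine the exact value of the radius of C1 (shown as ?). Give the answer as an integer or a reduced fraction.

1. [int C1,C2]  r_C1² − 46r_C1 + 2107/4 = 0  ⇒  r_C1 = 43/2 or 49/2
2. given r_C1 > 479/22: keep 49/2

49/2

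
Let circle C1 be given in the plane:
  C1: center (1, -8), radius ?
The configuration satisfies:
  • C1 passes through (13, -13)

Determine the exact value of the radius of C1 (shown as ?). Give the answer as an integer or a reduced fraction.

1. [C1∋P]  r_C1² − 169 = 0  ⇒  r_C1 = 13 (r>0 drops 1)

13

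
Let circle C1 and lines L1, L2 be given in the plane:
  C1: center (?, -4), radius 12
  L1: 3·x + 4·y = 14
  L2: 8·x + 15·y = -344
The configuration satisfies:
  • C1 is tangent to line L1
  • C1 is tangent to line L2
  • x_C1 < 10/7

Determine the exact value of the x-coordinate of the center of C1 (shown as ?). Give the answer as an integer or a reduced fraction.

1. [C1‖L1]  x_C1² − 20x_C1 − 300 = 0  ⇒  x_C1 = -10 or 30
2. [C1‖L2]  x_C1² + 71x_C1 + 610 = 0  ⇒  x_C1 = -61 or -10

-10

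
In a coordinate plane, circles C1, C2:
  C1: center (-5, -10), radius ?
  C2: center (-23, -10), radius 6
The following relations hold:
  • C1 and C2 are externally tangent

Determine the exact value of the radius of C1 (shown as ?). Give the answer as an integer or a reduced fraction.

1. [ext C1·C2]  r_C1² + 12r_C1 − 288 = 0  ⇒  r_C1 = 12 (r>0 drops 1)

12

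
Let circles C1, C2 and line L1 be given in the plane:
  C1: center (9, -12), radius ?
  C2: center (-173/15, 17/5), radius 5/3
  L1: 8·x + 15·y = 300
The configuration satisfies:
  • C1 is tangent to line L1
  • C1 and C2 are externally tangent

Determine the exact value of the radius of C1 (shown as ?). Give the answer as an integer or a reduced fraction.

24

1. [C1‖L1]  r_C1² − 576 = 0  ⇒  r_C1 = 24 (r>0 drops 1)
2. [ext C1·C2]  r_C1² + (10/3)r_C1 − 656 = 0  ⇒  r_C1 = 24 (r>0 drops 1)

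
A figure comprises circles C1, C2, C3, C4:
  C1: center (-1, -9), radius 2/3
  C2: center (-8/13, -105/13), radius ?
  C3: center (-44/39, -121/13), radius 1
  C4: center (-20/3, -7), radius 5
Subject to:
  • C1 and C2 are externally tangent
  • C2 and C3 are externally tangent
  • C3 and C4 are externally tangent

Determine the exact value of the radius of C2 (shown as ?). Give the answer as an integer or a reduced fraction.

1/3

1. [ext C1·C2]  r_C2² + (4/3)r_C2 − 5/9 = 0  ⇒  r_C2 = 1/3 (r>0 drops 1)
2. [ext C2·C3]  r_C2² + 2r_C2 − 7/9 = 0  ⇒  r_C2 = 1/3 (r>0 drops 1)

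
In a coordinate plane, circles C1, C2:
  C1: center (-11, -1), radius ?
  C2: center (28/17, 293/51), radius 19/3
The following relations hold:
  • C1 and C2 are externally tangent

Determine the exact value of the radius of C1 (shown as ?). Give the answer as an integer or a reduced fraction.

8

1. [ext C1·C2]  r_C1² + (38/3)r_C1 − 496/3 = 0  ⇒  r_C1 = 8 (r>0 drops 1)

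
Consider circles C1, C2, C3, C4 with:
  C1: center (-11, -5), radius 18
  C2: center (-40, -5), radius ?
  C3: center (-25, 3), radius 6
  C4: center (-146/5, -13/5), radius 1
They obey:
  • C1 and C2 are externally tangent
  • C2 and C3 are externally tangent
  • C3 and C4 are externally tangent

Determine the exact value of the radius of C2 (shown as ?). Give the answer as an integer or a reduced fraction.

11

1. [ext C1·C2]  r_C2² + 36r_C2 − 517 = 0  ⇒  r_C2 = 11 (r>0 drops 1)
2. [ext C2·C3]  r_C2² + 12r_C2 − 253 = 0  ⇒  r_C2 = 11 (r>0 drops 1)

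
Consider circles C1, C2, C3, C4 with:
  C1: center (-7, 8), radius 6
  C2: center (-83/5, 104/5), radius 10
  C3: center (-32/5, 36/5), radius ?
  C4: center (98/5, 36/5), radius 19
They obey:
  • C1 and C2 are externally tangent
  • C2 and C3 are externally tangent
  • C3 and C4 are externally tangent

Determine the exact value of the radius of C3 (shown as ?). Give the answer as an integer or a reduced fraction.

1. [ext C2·C3]  r_C3² + 20r_C3 − 189 = 0  ⇒  r_C3 = 7 (r>0 drops 1)
2. [ext C3·C4]  r_C3² + 38r_C3 − 315 = 0  ⇒  r_C3 = 7 (r>0 drops 1)

7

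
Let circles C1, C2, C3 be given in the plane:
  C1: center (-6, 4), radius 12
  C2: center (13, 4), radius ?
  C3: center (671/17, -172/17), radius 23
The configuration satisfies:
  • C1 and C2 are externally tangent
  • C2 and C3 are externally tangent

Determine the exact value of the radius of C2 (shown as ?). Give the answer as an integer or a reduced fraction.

7

1. [ext C1·C2]  r_C2² + 24r_C2 − 217 = 0  ⇒  r_C2 = 7 (r>0 drops 1)
2. [ext C2·C3]  r_C2² + 46r_C2 − 371 = 0  ⇒  r_C2 = 7 (r>0 drops 1)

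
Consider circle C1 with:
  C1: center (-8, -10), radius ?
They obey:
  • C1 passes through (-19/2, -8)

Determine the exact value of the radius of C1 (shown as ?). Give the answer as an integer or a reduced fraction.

5/2

1. [C1∋P]  r_C1² − 25/4 = 0  ⇒  r_C1 = 5/2 (r>0 drops 1)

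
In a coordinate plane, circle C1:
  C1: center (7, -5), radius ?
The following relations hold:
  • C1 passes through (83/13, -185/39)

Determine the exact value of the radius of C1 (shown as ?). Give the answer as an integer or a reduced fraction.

2/3

1. [C1∋P]  r_C1² − 4/9 = 0  ⇒  r_C1 = 2/3 (r>0 drops 1)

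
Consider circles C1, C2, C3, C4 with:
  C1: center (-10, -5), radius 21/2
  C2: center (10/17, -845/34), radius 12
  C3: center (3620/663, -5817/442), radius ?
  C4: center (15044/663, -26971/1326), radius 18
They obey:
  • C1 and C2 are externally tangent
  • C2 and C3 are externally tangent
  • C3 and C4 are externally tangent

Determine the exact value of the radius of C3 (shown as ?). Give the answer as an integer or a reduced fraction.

1. [ext C2·C3]  r_C3² + 24r_C3 − 148/9 = 0  ⇒  r_C3 = 2/3 (r>0 drops 1)
2. [ext C3·C4]  r_C3² + 36r_C3 − 220/9 = 0  ⇒  r_C3 = 2/3 (r>0 drops 1)

2/3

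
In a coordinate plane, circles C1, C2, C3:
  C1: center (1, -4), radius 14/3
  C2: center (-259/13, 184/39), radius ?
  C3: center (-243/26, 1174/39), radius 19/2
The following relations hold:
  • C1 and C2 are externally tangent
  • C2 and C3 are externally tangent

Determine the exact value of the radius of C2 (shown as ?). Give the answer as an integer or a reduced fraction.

18

1. [ext C1·C2]  r_C2² + (28/3)r_C2 − 492 = 0  ⇒  r_C2 = 18 (r>0 drops 1)
2. [ext C2·C3]  r_C2² + 19r_C2 − 666 = 0  ⇒  r_C2 = 18 (r>0 drops 1)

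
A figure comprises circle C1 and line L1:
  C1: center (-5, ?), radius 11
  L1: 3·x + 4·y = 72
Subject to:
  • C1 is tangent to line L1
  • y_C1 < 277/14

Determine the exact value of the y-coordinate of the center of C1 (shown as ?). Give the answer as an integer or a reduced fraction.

8

1. [C1‖L1]  y_C1² − (87/2)y_C1 + 284 = 0  ⇒  y_C1 = 8 or 71/2
2. given y_C1 < 277/14: keep 8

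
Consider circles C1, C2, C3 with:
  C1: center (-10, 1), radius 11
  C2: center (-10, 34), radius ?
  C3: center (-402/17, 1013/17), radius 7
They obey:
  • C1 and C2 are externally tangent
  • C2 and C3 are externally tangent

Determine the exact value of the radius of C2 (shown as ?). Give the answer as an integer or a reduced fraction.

1. [ext C1·C2]  r_C2² + 22r_C2 − 968 = 0  ⇒  r_C2 = 22 (r>0 drops 1)
2. [ext C2·C3]  r_C2² + 14r_C2 − 792 = 0  ⇒  r_C2 = 22 (r>0 drops 1)

22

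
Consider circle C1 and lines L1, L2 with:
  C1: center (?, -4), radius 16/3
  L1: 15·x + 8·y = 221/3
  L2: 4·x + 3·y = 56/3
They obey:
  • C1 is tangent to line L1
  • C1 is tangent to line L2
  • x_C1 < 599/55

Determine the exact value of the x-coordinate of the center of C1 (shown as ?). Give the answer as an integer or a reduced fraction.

1

1. [C1‖L1]  x_C1² − (634/45)x_C1 + 589/45 = 0  ⇒  x_C1 = 1 or 589/45
2. [C1‖L2]  x_C1² − (46/3)x_C1 + 43/3 = 0  ⇒  x_C1 = 1 or 43/3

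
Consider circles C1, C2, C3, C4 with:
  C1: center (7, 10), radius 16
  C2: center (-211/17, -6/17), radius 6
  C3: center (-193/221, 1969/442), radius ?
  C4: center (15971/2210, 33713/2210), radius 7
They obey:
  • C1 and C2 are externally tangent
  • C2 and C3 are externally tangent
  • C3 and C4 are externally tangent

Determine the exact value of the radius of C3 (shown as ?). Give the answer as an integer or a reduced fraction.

1. [ext C2·C3]  r_C3² + 12r_C3 − 481/4 = 0  ⇒  r_C3 = 13/2 (r>0 drops 1)
2. [ext C3·C4]  r_C3² + 14r_C3 − 533/4 = 0  ⇒  r_C3 = 13/2 (r>0 drops 1)

13/2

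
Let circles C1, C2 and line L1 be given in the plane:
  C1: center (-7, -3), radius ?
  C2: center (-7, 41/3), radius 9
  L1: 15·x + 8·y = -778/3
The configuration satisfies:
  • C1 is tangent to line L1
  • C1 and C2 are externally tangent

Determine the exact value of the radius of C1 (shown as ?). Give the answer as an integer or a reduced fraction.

1. [C1‖L1]  r_C1² − 529/9 = 0  ⇒  r_C1 = 23/3 (r>0 drops 1)
2. [ext C1·C2]  r_C1² + 18r_C1 − 1771/9 = 0  ⇒  r_C1 = 23/3 (r>0 drops 1)

23/3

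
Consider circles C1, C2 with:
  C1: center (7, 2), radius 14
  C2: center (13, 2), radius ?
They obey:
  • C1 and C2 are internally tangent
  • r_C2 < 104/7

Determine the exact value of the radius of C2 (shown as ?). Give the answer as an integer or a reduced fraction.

1. [int C1,C2]  r_C2² − 28r_C2 + 160 = 0  ⇒  r_C2 = 8 or 20
2. given r_C2 < 104/7: keep 8

8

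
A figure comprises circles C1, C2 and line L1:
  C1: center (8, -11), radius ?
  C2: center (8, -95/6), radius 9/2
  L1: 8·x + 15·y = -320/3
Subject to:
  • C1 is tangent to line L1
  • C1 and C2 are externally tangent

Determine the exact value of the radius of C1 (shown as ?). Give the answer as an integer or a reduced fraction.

1. [C1‖L1]  r_C1² − 1/9 = 0  ⇒  r_C1 = 1/3 (r>0 drops 1)
2. [ext C1·C2]  r_C1² + 9r_C1 − 28/9 = 0  ⇒  r_C1 = 1/3 (r>0 drops 1)

1/3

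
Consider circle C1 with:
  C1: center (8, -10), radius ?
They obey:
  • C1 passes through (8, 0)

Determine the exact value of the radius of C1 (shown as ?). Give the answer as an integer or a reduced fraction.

1. [C1∋P]  r_C1² − 100 = 0  ⇒  r_C1 = 10 (r>0 drops 1)

10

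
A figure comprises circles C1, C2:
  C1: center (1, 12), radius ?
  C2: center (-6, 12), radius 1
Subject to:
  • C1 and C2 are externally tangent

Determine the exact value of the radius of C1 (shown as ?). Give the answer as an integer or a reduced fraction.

6

1. [ext C1·C2]  r_C1² + 2r_C1 − 48 = 0  ⇒  r_C1 = 6 (r>0 drops 1)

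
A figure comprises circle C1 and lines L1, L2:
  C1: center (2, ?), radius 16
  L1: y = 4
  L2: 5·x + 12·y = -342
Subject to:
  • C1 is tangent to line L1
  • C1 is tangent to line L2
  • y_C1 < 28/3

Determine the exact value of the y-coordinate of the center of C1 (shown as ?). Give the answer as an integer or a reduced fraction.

1. [C1‖L1]  y_C1² − 8y_C1 − 240 = 0  ⇒  y_C1 = -12 or 20
2. [C1‖L2]  y_C1² + (176/3)y_C1 + 560 = 0  ⇒  y_C1 = -140/3 or -12

-12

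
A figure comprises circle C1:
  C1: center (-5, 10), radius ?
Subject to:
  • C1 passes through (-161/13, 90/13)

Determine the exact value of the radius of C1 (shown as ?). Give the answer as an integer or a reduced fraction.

8

1. [C1∋P]  r_C1² − 64 = 0  ⇒  r_C1 = 8 (r>0 drops 1)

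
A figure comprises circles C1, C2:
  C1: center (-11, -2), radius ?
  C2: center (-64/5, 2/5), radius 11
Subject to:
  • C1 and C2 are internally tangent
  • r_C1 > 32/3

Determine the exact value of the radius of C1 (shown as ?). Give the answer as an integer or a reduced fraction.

14

1. [int C1,C2]  r_C1² − 22r_C1 + 112 = 0  ⇒  r_C1 = 8 or 14
2. given r_C1 > 32/3: keep 14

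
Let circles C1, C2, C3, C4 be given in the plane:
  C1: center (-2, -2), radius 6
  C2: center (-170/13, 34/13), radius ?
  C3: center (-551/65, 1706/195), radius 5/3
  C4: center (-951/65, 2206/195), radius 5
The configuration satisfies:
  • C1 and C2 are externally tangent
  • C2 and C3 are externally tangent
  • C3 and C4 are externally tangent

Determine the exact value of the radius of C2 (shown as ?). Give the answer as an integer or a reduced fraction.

1. [ext C1·C2]  r_C2² + 12r_C2 − 108 = 0  ⇒  r_C2 = 6 (r>0 drops 1)
2. [ext C2·C3]  r_C2² + (10/3)r_C2 − 56 = 0  ⇒  r_C2 = 6 (r>0 drops 1)

6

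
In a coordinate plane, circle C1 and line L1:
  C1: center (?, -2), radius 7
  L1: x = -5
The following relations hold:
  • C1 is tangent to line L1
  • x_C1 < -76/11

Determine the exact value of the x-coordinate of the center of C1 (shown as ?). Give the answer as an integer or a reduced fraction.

-12

1. [C1‖L1]  x_C1² + 10x_C1 − 24 = 0  ⇒  x_C1 = -12 or 2
2. given x_C1 < -76/11: keep -12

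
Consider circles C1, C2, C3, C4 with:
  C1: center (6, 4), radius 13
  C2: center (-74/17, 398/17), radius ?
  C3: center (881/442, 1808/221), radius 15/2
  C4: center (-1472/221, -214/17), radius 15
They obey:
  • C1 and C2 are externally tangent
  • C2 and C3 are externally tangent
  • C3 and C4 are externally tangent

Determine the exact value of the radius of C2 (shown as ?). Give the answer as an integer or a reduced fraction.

9

1. [ext C1·C2]  r_C2² + 26r_C2 − 315 = 0  ⇒  r_C2 = 9 (r>0 drops 1)
2. [ext C2·C3]  r_C2² + 15r_C2 − 216 = 0  ⇒  r_C2 = 9 (r>0 drops 1)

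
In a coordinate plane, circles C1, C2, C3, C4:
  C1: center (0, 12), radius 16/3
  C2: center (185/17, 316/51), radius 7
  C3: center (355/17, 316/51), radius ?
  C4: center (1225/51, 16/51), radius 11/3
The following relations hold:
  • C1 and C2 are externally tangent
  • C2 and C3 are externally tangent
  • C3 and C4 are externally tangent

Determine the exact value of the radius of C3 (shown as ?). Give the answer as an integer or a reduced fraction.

3

1. [ext C2·C3]  r_C3² + 14r_C3 − 51 = 0  ⇒  r_C3 = 3 (r>0 drops 1)
2. [ext C3·C4]  r_C3² + (22/3)r_C3 − 31 = 0  ⇒  r_C3 = 3 (r>0 drops 1)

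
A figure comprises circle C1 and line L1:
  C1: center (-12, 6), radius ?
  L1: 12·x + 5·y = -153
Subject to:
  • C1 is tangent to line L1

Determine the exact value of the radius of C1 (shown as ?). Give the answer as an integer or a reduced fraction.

1. [C1‖L1]  r_C1² − 9 = 0  ⇒  r_C1 = 3 (r>0 drops 1)

3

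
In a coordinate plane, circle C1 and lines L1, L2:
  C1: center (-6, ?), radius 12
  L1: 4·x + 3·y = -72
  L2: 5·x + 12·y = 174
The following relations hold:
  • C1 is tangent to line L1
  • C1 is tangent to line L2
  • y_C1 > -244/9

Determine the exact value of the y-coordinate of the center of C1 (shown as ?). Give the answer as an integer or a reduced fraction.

1. [C1‖L1]  y_C1² + 32y_C1 − 144 = 0  ⇒  y_C1 = -36 or 4
2. [C1‖L2]  y_C1² − 34y_C1 + 120 = 0  ⇒  y_C1 = 4 or 30

4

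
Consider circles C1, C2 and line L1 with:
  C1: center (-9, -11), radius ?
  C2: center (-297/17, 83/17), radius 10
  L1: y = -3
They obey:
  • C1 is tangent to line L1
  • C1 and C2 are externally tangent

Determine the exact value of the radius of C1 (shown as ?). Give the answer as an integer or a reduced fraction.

8

1. [C1‖L1]  r_C1² − 64 = 0  ⇒  r_C1 = 8 (r>0 drops 1)
2. [ext C1·C2]  r_C1² + 20r_C1 − 224 = 0  ⇒  r_C1 = 8 (r>0 drops 1)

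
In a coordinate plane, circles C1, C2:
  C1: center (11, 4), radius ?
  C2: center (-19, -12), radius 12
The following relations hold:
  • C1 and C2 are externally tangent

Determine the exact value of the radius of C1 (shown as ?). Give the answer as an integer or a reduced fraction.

1. [ext C1·C2]  r_C1² + 24r_C1 − 1012 = 0  ⇒  r_C1 = 22 (r>0 drops 1)

22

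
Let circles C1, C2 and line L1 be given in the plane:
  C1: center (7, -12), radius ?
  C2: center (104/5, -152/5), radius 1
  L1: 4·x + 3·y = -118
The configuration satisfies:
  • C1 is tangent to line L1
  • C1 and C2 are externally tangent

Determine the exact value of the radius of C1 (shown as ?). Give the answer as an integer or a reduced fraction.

1. [C1‖L1]  r_C1² − 484 = 0  ⇒  r_C1 = 22 (r>0 drops 1)
2. [ext C1·C2]  r_C1² + 2r_C1 − 528 = 0  ⇒  r_C1 = 22 (r>0 drops 1)

22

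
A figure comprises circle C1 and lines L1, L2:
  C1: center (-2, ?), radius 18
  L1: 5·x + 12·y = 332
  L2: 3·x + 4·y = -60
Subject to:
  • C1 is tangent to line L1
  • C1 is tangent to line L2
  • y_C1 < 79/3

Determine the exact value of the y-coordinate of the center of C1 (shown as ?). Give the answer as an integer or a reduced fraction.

1. [C1‖L1]  y_C1² − 57y_C1 + 432 = 0  ⇒  y_C1 = 9 or 48
2. [C1‖L2]  y_C1² + 27y_C1 − 324 = 0  ⇒  y_C1 = -36 or 9

9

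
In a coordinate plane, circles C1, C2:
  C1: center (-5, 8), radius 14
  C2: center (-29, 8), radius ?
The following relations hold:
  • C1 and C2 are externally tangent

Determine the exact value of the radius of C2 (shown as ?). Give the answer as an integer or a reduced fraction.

10

1. [ext C1·C2]  r_C2² + 28r_C2 − 380 = 0  ⇒  r_C2 = 10 (r>0 drops 1)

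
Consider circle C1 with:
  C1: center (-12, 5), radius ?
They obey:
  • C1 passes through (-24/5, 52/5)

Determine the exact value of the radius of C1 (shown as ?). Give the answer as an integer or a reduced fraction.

1. [C1∋P]  r_C1² − 81 = 0  ⇒  r_C1 = 9 (r>0 drops 1)

9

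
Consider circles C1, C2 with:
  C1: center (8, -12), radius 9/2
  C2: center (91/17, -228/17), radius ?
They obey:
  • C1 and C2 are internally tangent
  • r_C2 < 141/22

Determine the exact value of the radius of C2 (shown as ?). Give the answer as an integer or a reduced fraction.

1. [int C1,C2]  r_C2² − 9r_C2 + 45/4 = 0  ⇒  r_C2 = 3/2 or 15/2
2. given r_C2 < 141/22: keep 3/2

3/2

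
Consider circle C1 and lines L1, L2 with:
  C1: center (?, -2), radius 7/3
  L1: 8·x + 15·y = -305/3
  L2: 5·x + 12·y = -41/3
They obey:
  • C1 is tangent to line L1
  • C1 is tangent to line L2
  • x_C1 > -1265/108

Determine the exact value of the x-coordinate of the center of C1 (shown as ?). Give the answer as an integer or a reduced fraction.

1. [C1‖L1]  x_C1² + (215/12)x_C1 + 167/3 = 0  ⇒  x_C1 = -167/12 or -4
2. [C1‖L2]  x_C1² − (62/15)x_C1 − 488/15 = 0  ⇒  x_C1 = -4 or 122/15

-4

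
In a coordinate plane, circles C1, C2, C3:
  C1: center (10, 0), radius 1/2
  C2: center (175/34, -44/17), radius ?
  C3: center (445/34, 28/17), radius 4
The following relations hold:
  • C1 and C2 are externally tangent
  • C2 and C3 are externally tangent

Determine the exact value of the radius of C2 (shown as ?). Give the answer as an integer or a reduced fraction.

5

1. [ext C1·C2]  r_C2² + 1r_C2 − 30 = 0  ⇒  r_C2 = 5 (r>0 drops 1)
2. [ext C2·C3]  r_C2² + 8r_C2 − 65 = 0  ⇒  r_C2 = 5 (r>0 drops 1)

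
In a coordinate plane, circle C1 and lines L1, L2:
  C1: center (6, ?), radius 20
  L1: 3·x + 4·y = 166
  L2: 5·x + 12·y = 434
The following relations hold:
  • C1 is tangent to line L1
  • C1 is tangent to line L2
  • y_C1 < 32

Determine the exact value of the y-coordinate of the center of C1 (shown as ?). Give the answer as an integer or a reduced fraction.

1. [C1‖L1]  y_C1² − 74y_C1 + 744 = 0  ⇒  y_C1 = 12 or 62
2. [C1‖L2]  y_C1² − (202/3)y_C1 + 664 = 0  ⇒  y_C1 = 12 or 166/3

12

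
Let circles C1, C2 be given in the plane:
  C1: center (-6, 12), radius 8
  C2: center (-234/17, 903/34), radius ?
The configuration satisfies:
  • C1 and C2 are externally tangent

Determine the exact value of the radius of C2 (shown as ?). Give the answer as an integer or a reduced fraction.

1. [ext C1·C2]  r_C2² + 16r_C2 − 833/4 = 0  ⇒  r_C2 = 17/2 (r>0 drops 1)

17/2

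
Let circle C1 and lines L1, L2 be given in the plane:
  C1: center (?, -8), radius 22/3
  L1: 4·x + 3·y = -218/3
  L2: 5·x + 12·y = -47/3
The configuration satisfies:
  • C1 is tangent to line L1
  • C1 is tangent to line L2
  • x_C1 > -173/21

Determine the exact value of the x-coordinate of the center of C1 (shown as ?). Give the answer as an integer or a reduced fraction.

1. [C1‖L1]  x_C1² + (73/3)x_C1 + 64 = 0  ⇒  x_C1 = -64/3 or -3
2. [C1‖L2]  x_C1² − (482/15)x_C1 − 527/5 = 0  ⇒  x_C1 = -3 or 527/15

-3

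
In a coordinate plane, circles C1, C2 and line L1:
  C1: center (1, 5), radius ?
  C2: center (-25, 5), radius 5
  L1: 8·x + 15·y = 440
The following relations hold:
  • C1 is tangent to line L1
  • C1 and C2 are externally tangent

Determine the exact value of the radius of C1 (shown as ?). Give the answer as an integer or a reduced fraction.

21

1. [C1‖L1]  r_C1² − 441 = 0  ⇒  r_C1 = 21 (r>0 drops 1)
2. [ext C1·C2]  r_C1² + 10r_C1 − 651 = 0  ⇒  r_C1 = 21 (r>0 drops 1)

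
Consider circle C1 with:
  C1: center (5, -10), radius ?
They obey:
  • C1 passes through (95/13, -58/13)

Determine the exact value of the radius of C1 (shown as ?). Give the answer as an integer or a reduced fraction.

6

1. [C1∋P]  r_C1² − 36 = 0  ⇒  r_C1 = 6 (r>0 drops 1)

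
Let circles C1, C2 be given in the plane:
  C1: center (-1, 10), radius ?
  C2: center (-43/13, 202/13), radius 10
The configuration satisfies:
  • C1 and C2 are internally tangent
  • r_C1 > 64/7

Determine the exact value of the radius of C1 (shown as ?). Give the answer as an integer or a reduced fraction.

1. [int C1,C2]  r_C1² − 20r_C1 + 64 = 0  ⇒  r_C1 = 4 or 16
2. given r_C1 > 64/7: keep 16

16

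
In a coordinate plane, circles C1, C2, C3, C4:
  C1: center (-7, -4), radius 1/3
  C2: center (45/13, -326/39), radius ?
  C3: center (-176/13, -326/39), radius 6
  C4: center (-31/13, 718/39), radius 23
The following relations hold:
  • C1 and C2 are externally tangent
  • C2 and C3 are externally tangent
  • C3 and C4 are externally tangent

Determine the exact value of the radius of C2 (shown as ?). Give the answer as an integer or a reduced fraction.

11

1. [ext C1·C2]  r_C2² + (2/3)r_C2 − 385/3 = 0  ⇒  r_C2 = 11 (r>0 drops 1)
2. [ext C2·C3]  r_C2² + 12r_C2 − 253 = 0  ⇒  r_C2 = 11 (r>0 drops 1)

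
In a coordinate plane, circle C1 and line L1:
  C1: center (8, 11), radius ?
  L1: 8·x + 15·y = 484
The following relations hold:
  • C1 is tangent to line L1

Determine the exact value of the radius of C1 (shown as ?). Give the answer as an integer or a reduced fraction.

15

1. [C1‖L1]  r_C1² − 225 = 0  ⇒  r_C1 = 15 (r>0 drops 1)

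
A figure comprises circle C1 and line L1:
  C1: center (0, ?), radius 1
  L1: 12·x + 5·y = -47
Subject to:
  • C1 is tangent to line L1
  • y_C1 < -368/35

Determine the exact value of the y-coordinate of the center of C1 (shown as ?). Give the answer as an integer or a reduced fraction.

1. [C1‖L1]  y_C1² + (94/5)y_C1 + 408/5 = 0  ⇒  y_C1 = -12 or -34/5
2. given y_C1 < -368/35: keep -12

-12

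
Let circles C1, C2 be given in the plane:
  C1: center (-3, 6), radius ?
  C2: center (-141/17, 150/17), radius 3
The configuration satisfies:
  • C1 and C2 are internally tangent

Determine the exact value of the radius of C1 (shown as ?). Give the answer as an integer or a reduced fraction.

1. [int C1,C2]  r_C1² − 6r_C1 − 27 = 0  ⇒  r_C1 = 9 (r>0 drops 1)

9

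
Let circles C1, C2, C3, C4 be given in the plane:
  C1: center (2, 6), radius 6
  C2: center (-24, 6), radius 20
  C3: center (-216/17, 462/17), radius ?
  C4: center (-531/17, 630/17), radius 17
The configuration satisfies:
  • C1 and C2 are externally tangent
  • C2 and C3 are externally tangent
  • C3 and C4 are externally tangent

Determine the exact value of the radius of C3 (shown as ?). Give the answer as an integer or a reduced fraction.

1. [ext C2·C3]  r_C3² + 40r_C3 − 176 = 0  ⇒  r_C3 = 4 (r>0 drops 1)
2. [ext C3·C4]  r_C3² + 34r_C3 − 152 = 0  ⇒  r_C3 = 4 (r>0 drops 1)

4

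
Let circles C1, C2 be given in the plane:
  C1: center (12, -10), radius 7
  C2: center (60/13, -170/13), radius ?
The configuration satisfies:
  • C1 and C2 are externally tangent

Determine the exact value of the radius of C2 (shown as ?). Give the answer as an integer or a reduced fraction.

1. [ext C1·C2]  r_C2² + 14r_C2 − 15 = 0  ⇒  r_C2 = 1 (r>0 drops 1)

1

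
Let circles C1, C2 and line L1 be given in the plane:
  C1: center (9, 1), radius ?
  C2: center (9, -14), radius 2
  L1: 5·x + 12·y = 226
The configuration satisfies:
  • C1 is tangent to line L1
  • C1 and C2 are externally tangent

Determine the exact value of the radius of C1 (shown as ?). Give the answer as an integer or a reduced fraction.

1. [C1‖L1]  r_C1² − 169 = 0  ⇒  r_C1 = 13 (r>0 drops 1)
2. [ext C1·C2]  r_C1² + 4r_C1 − 221 = 0  ⇒  r_C1 = 13 (r>0 drops 1)

13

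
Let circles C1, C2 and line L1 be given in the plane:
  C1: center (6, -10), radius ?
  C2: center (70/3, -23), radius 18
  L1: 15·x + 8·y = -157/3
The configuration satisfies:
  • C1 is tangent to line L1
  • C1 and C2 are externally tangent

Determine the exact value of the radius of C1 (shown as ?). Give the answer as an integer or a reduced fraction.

11/3

1. [C1‖L1]  r_C1² − 121/9 = 0  ⇒  r_C1 = 11/3 (r>0 drops 1)
2. [ext C1·C2]  r_C1² + 36r_C1 − 1309/9 = 0  ⇒  r_C1 = 11/3 (r>0 drops 1)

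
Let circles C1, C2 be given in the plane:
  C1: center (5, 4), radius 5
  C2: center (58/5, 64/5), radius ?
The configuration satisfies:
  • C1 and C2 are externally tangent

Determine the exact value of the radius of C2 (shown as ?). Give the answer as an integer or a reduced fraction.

1. [ext C1·C2]  r_C2² + 10r_C2 − 96 = 0  ⇒  r_C2 = 6 (r>0 drops 1)

6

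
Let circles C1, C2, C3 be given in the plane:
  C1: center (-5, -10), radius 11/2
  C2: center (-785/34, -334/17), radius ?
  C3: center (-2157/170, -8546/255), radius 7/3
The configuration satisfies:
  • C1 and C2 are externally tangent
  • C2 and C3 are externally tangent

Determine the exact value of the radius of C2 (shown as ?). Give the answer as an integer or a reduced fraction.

1. [ext C1·C2]  r_C2² + 11r_C2 − 390 = 0  ⇒  r_C2 = 15 (r>0 drops 1)
2. [ext C2·C3]  r_C2² + (14/3)r_C2 − 295 = 0  ⇒  r_C2 = 15 (r>0 drops 1)

15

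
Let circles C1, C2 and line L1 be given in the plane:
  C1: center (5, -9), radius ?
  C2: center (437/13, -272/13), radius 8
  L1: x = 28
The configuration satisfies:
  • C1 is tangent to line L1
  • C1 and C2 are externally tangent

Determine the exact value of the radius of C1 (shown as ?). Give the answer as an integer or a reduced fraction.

23

1. [C1‖L1]  r_C1² − 529 = 0  ⇒  r_C1 = 23 (r>0 drops 1)
2. [ext C1·C2]  r_C1² + 16r_C1 − 897 = 0  ⇒  r_C1 = 23 (r>0 drops 1)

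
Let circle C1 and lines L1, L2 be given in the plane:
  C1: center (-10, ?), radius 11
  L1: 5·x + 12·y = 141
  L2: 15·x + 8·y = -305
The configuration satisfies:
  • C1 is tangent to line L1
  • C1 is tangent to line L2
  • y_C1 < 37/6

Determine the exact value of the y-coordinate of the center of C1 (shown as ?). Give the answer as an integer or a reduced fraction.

4

1. [C1‖L1]  y_C1² − (191/6)y_C1 + 334/3 = 0  ⇒  y_C1 = 4 or 167/6
2. [C1‖L2]  y_C1² + (155/4)y_C1 − 171 = 0  ⇒  y_C1 = -171/4 or 4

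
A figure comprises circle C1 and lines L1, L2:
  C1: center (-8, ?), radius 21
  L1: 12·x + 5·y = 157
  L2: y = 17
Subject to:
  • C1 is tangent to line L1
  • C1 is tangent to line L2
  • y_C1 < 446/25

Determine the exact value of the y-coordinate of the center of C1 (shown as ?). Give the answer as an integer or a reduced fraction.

-4

1. [C1‖L1]  y_C1² − (506/5)y_C1 − 2104/5 = 0  ⇒  y_C1 = -4 or 526/5
2. [C1‖L2]  y_C1² − 34y_C1 − 152 = 0  ⇒  y_C1 = -4 or 38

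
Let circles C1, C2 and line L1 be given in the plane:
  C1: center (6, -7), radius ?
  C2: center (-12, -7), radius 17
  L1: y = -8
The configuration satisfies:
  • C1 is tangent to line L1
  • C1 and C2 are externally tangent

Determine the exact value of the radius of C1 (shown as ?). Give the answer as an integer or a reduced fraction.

1. [C1‖L1]  r_C1² − 1 = 0  ⇒  r_C1 = 1 (r>0 drops 1)
2. [ext C1·C2]  r_C1² + 34r_C1 − 35 = 0  ⇒  r_C1 = 1 (r>0 drops 1)

1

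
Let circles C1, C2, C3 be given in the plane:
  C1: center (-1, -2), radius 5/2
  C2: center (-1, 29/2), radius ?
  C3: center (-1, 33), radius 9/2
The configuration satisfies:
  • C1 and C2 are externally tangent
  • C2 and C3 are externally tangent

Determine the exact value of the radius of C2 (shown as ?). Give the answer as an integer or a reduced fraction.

14

1. [ext C1·C2]  r_C2² + 5r_C2 − 266 = 0  ⇒  r_C2 = 14 (r>0 drops 1)
2. [ext C2·C3]  r_C2² + 9r_C2 − 322 = 0  ⇒  r_C2 = 14 (r>0 drops 1)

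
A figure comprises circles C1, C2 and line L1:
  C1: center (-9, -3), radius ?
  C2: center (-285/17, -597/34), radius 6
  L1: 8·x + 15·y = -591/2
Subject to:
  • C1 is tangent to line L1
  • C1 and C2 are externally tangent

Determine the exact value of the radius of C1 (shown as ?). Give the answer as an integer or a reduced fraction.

21/2

1. [C1‖L1]  r_C1² − 441/4 = 0  ⇒  r_C1 = 21/2 (r>0 drops 1)
2. [ext C1·C2]  r_C1² + 12r_C1 − 945/4 = 0  ⇒  r_C1 = 21/2 (r>0 drops 1)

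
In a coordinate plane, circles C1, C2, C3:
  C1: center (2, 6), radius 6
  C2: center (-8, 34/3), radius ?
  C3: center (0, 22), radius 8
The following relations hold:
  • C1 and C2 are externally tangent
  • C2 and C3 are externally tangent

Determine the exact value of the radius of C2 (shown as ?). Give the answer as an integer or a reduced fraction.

1. [ext C1·C2]  r_C2² + 12r_C2 − 832/9 = 0  ⇒  r_C2 = 16/3 (r>0 drops 1)
2. [ext C2·C3]  r_C2² + 16r_C2 − 1024/9 = 0  ⇒  r_C2 = 16/3 (r>0 drops 1)

16/3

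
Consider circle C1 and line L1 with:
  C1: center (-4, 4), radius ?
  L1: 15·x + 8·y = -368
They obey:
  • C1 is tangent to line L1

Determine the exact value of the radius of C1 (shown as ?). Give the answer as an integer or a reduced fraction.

1. [C1‖L1]  r_C1² − 400 = 0  ⇒  r_C1 = 20 (r>0 drops 1)

20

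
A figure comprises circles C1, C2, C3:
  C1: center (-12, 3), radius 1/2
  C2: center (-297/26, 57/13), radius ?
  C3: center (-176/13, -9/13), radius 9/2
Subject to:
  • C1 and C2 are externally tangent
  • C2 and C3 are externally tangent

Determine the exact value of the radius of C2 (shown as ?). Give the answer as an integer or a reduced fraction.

1. [ext C1·C2]  r_C2² + 1r_C2 − 2 = 0  ⇒  r_C2 = 1 (r>0 drops 1)
2. [ext C2·C3]  r_C2² + 9r_C2 − 10 = 0  ⇒  r_C2 = 1 (r>0 drops 1)

1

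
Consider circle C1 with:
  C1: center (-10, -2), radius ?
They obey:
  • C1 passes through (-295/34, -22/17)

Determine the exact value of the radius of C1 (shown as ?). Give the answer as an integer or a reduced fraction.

3/2

1. [C1∋P]  r_C1² − 9/4 = 0  ⇒  r_C1 = 3/2 (r>0 drops 1)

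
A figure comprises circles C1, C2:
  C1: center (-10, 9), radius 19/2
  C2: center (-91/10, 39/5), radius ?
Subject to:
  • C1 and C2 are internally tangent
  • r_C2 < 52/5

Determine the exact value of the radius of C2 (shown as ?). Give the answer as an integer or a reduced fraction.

1. [int C1,C2]  r_C2² − 19r_C2 + 88 = 0  ⇒  r_C2 = 8 or 11
2. given r_C2 < 52/5: keep 8

8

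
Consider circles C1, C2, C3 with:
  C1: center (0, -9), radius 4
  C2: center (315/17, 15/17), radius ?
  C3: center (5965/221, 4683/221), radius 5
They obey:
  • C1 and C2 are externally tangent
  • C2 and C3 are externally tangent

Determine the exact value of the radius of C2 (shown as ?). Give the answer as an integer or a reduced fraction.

17

1. [ext C1·C2]  r_C2² + 8r_C2 − 425 = 0  ⇒  r_C2 = 17 (r>0 drops 1)
2. [ext C2·C3]  r_C2² + 10r_C2 − 459 = 0  ⇒  r_C2 = 17 (r>0 drops 1)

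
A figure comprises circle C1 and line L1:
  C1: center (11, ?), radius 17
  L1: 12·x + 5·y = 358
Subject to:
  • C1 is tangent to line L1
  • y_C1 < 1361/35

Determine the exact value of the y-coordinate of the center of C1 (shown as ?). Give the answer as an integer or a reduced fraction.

1

1. [C1‖L1]  y_C1² − (452/5)y_C1 + 447/5 = 0  ⇒  y_C1 = 1 or 447/5
2. given y_C1 < 1361/35: keep 1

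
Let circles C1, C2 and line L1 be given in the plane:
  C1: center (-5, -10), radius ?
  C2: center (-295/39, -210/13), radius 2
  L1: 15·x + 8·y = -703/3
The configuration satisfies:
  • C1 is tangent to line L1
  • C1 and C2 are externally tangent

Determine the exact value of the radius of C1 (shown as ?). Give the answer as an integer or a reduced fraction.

1. [C1‖L1]  r_C1² − 196/9 = 0  ⇒  r_C1 = 14/3 (r>0 drops 1)
2. [ext C1·C2]  r_C1² + 4r_C1 − 364/9 = 0  ⇒  r_C1 = 14/3 (r>0 drops 1)

14/3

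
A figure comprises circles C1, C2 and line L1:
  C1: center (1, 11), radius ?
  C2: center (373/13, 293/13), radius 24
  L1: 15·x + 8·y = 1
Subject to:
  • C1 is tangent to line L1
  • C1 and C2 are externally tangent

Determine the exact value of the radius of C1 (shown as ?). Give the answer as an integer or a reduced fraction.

6

1. [C1‖L1]  r_C1² − 36 = 0  ⇒  r_C1 = 6 (r>0 drops 1)
2. [ext C1·C2]  r_C1² + 48r_C1 − 324 = 0  ⇒  r_C1 = 6 (r>0 drops 1)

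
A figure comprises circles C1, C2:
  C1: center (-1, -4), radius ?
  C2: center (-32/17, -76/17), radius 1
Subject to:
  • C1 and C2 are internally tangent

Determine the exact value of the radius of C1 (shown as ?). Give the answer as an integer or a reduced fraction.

2

1. [int C1,C2]  r_C1² − 2r_C1 = 0  ⇒  r_C1 = 2 (r>0 drops 1)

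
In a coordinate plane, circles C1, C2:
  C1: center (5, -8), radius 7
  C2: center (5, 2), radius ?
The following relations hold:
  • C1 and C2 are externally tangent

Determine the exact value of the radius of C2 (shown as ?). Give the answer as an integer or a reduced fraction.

1. [ext C1·C2]  r_C2² + 14r_C2 − 51 = 0  ⇒  r_C2 = 3 (r>0 drops 1)

3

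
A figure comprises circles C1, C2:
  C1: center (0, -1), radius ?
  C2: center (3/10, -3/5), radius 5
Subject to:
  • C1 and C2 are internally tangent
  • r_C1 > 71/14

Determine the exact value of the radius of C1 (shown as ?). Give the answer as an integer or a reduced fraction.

1. [int C1,C2]  r_C1² − 10r_C1 + 99/4 = 0  ⇒  r_C1 = 9/2 or 11/2
2. given r_C1 > 71/14: keep 11/2

11/2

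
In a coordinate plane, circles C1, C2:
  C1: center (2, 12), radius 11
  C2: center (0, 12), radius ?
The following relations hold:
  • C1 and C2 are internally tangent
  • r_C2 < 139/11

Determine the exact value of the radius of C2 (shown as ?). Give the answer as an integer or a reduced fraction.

1. [int C1,C2]  r_C2² − 22r_C2 + 117 = 0  ⇒  r_C2 = 9 or 13
2. given r_C2 < 139/11: keep 9

9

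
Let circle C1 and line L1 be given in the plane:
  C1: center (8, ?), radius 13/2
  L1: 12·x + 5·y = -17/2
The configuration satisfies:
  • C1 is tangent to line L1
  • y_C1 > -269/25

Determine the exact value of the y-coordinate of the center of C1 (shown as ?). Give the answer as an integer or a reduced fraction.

1. [C1‖L1]  y_C1² + (209/5)y_C1 + 756/5 = 0  ⇒  y_C1 = -189/5 or -4
2. given y_C1 > -269/25: keep -4

-4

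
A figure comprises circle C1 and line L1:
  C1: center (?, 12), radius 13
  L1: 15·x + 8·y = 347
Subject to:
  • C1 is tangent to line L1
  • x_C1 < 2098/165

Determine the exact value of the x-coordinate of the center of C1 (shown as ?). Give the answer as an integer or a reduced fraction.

1. [C1‖L1]  x_C1² − (502/15)x_C1 + 944/15 = 0  ⇒  x_C1 = 2 or 472/15
2. given x_C1 < 2098/165: keep 2

2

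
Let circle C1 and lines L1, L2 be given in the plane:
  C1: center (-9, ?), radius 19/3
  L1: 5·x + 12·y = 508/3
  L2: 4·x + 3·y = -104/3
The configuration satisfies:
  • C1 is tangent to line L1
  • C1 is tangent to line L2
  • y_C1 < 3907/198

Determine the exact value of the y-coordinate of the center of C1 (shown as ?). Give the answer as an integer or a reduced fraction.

11

1. [C1‖L1]  y_C1² − (643/18)y_C1 + 4895/18 = 0  ⇒  y_C1 = 11 or 445/18
2. [C1‖L2]  y_C1² − (8/9)y_C1 − 1001/9 = 0  ⇒  y_C1 = -91/9 or 11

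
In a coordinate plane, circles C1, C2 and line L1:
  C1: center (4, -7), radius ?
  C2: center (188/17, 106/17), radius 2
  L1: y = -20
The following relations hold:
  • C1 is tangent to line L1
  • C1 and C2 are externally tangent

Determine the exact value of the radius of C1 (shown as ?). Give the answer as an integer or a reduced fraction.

13

1. [C1‖L1]  r_C1² − 169 = 0  ⇒  r_C1 = 13 (r>0 drops 1)
2. [ext C1·C2]  r_C1² + 4r_C1 − 221 = 0  ⇒  r_C1 = 13 (r>0 drops 1)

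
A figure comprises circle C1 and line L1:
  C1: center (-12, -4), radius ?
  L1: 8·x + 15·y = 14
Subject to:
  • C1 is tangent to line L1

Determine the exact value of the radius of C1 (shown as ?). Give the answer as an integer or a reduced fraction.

10

1. [C1‖L1]  r_C1² − 100 = 0  ⇒  r_C1 = 10 (r>0 drops 1)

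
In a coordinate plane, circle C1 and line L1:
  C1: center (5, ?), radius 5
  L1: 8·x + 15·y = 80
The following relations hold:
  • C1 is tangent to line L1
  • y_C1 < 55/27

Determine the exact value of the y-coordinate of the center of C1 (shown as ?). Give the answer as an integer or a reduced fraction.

-3

1. [C1‖L1]  y_C1² − (16/3)y_C1 − 25 = 0  ⇒  y_C1 = -3 or 25/3
2. given y_C1 < 55/27: keep -3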